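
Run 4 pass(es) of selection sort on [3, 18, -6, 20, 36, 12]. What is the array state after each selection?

Pass 1: Select minimum -6 at index 2, swap -> [-6, 18, 3, 20, 36, 12]
Pass 2: Select minimum 3 at index 2, swap -> [-6, 3, 18, 20, 36, 12]
Pass 3: Select minimum 12 at index 5, swap -> [-6, 3, 12, 20, 36, 18]
Pass 4: Select minimum 18 at index 5, swap -> [-6, 3, 12, 18, 36, 20]


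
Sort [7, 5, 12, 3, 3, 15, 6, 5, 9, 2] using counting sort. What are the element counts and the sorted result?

Count array: [0, 0, 1, 2, 0, 2, 1, 1, 0, 1, 0, 0, 1, 0, 0, 1]
(count[i] = number of elements equal to i)
Cumulative count: [0, 0, 1, 3, 3, 5, 6, 7, 7, 8, 8, 8, 9, 9, 9, 10]
Sorted: [2, 3, 3, 5, 5, 6, 7, 9, 12, 15]


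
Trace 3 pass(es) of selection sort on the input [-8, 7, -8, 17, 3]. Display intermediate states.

Pass 1: Select minimum -8 at index 0, swap -> [-8, 7, -8, 17, 3]
Pass 2: Select minimum -8 at index 2, swap -> [-8, -8, 7, 17, 3]
Pass 3: Select minimum 3 at index 4, swap -> [-8, -8, 3, 17, 7]


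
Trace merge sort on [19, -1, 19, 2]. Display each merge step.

Divide and conquer:
  Merge [19] + [-1] -> [-1, 19]
  Merge [19] + [2] -> [2, 19]
  Merge [-1, 19] + [2, 19] -> [-1, 2, 19, 19]


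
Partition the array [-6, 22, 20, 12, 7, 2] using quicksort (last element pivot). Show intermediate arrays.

Partition 1: pivot=2 at index 1 -> [-6, 2, 20, 12, 7, 22]
Partition 2: pivot=22 at index 5 -> [-6, 2, 20, 12, 7, 22]
Partition 3: pivot=7 at index 2 -> [-6, 2, 7, 12, 20, 22]
Partition 4: pivot=20 at index 4 -> [-6, 2, 7, 12, 20, 22]


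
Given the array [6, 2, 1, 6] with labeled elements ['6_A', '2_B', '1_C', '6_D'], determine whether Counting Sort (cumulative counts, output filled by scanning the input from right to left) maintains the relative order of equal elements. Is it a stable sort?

Trace Counting Sort on the labeled array (the key is the number; the letter only tracks identity):
  Counts for values 0..6: [0, 1, 1, 0, 0, 0, 2]
  Cumulative counts: [0, 1, 2, 2, 2, 2, 4]
  Scan right to left: place 6_D at output index 3
  Scan right to left: place 1_C at output index 0
  Scan right to left: place 2_B at output index 1
  Scan right to left: place 6_A at output index 2
  Output: [1_C, 2_B, 6_A, 6_D]
Equal keys:
  value 6: originally 6_A, 6_D; after sorting 6_A, 6_D -> order preserved
All equal keys kept their original relative order. Counting Sort is stable: scanning the input right to left with decreasing cumulative counts places later duplicates at later output positions.
Answer: Stable


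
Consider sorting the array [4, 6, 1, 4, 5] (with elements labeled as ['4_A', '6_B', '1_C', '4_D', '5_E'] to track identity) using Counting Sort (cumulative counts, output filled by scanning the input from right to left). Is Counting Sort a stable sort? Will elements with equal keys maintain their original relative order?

Trace Counting Sort on the labeled array (the key is the number; the letter only tracks identity):
  Counts for values 0..6: [0, 1, 0, 0, 2, 1, 1]
  Cumulative counts: [0, 1, 1, 1, 3, 4, 5]
  Scan right to left: place 5_E at output index 3
  Scan right to left: place 4_D at output index 2
  Scan right to left: place 1_C at output index 0
  Scan right to left: place 6_B at output index 4
  Scan right to left: place 4_A at output index 1
  Output: [1_C, 4_A, 4_D, 5_E, 6_B]
Equal keys:
  value 4: originally 4_A, 4_D; after sorting 4_A, 4_D -> order preserved
All equal keys kept their original relative order. Counting Sort is stable: scanning the input right to left with decreasing cumulative counts places later duplicates at later output positions.
Answer: Stable


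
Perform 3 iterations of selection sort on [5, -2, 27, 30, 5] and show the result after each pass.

Pass 1: Select minimum -2 at index 1, swap -> [-2, 5, 27, 30, 5]
Pass 2: Select minimum 5 at index 1, swap -> [-2, 5, 27, 30, 5]
Pass 3: Select minimum 5 at index 4, swap -> [-2, 5, 5, 30, 27]


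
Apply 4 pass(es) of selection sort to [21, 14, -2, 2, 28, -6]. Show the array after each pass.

Pass 1: Select minimum -6 at index 5, swap -> [-6, 14, -2, 2, 28, 21]
Pass 2: Select minimum -2 at index 2, swap -> [-6, -2, 14, 2, 28, 21]
Pass 3: Select minimum 2 at index 3, swap -> [-6, -2, 2, 14, 28, 21]
Pass 4: Select minimum 14 at index 3, swap -> [-6, -2, 2, 14, 28, 21]


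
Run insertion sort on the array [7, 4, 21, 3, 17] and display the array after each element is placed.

First element 7 is already 'sorted'
Insert 4: shifted 1 elements -> [4, 7, 21, 3, 17]
Insert 21: shifted 0 elements -> [4, 7, 21, 3, 17]
Insert 3: shifted 3 elements -> [3, 4, 7, 21, 17]
Insert 17: shifted 1 elements -> [3, 4, 7, 17, 21]


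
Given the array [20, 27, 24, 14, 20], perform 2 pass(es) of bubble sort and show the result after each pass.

After pass 1: [20, 24, 14, 20, 27] (3 swaps)
After pass 2: [20, 14, 20, 24, 27] (2 swaps)
Total swaps: 5


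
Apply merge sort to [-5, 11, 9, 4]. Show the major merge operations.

Divide and conquer:
  Merge [-5] + [11] -> [-5, 11]
  Merge [9] + [4] -> [4, 9]
  Merge [-5, 11] + [4, 9] -> [-5, 4, 9, 11]


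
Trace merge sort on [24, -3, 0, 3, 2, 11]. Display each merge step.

Divide and conquer:
  Merge [-3] + [0] -> [-3, 0]
  Merge [24] + [-3, 0] -> [-3, 0, 24]
  Merge [2] + [11] -> [2, 11]
  Merge [3] + [2, 11] -> [2, 3, 11]
  Merge [-3, 0, 24] + [2, 3, 11] -> [-3, 0, 2, 3, 11, 24]


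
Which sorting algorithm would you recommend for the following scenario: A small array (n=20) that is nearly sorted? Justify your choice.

Best choice: Insertion sort
Reason: Insertion sort is O(n) for nearly sorted arrays and has low overhead


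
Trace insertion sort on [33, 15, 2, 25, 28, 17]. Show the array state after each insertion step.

First element 33 is already 'sorted'
Insert 15: shifted 1 elements -> [15, 33, 2, 25, 28, 17]
Insert 2: shifted 2 elements -> [2, 15, 33, 25, 28, 17]
Insert 25: shifted 1 elements -> [2, 15, 25, 33, 28, 17]
Insert 28: shifted 1 elements -> [2, 15, 25, 28, 33, 17]
Insert 17: shifted 3 elements -> [2, 15, 17, 25, 28, 33]


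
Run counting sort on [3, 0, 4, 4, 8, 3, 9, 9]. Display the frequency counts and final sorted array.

Count array: [1, 0, 0, 2, 2, 0, 0, 0, 1, 2]
(count[i] = number of elements equal to i)
Cumulative count: [1, 1, 1, 3, 5, 5, 5, 5, 6, 8]
Sorted: [0, 3, 3, 4, 4, 8, 9, 9]


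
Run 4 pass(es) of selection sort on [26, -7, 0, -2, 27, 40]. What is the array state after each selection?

Pass 1: Select minimum -7 at index 1, swap -> [-7, 26, 0, -2, 27, 40]
Pass 2: Select minimum -2 at index 3, swap -> [-7, -2, 0, 26, 27, 40]
Pass 3: Select minimum 0 at index 2, swap -> [-7, -2, 0, 26, 27, 40]
Pass 4: Select minimum 26 at index 3, swap -> [-7, -2, 0, 26, 27, 40]


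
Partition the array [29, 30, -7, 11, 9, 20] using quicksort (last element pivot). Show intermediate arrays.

Partition 1: pivot=20 at index 3 -> [-7, 11, 9, 20, 29, 30]
Partition 2: pivot=9 at index 1 -> [-7, 9, 11, 20, 29, 30]
Partition 3: pivot=30 at index 5 -> [-7, 9, 11, 20, 29, 30]


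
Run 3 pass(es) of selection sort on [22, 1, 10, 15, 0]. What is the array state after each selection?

Pass 1: Select minimum 0 at index 4, swap -> [0, 1, 10, 15, 22]
Pass 2: Select minimum 1 at index 1, swap -> [0, 1, 10, 15, 22]
Pass 3: Select minimum 10 at index 2, swap -> [0, 1, 10, 15, 22]


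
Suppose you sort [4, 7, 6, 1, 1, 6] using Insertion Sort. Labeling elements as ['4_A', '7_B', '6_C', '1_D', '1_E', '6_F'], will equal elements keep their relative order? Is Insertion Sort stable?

Trace Insertion Sort on the labeled array (the key is the number; the letter only tracks identity):
  Insert 7_B at index 1: [4_A, 7_B, 6_C, 1_D, 1_E, 6_F]
  Insert 6_C at index 1: [4_A, 6_C, 7_B, 1_D, 1_E, 6_F]
  Insert 1_D at index 0: [1_D, 4_A, 6_C, 7_B, 1_E, 6_F]
  Insert 1_E at index 1: [1_D, 1_E, 4_A, 6_C, 7_B, 6_F]
  Insert 6_F at index 4: [1_D, 1_E, 4_A, 6_C, 6_F, 7_B]
Final order: [1_D, 1_E, 4_A, 6_C, 6_F, 7_B]
Equal keys:
  value 1: originally 1_D, 1_E; after sorting 1_D, 1_E -> order preserved
  value 6: originally 6_C, 6_F; after sorting 6_C, 6_F -> order preserved
All equal keys kept their original relative order. Insertion Sort is stable: elements are shifted only while they are strictly greater than the key, so a key is inserted after any equal elements already placed.
Answer: Stable


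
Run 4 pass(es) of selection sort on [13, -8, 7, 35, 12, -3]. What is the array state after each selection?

Pass 1: Select minimum -8 at index 1, swap -> [-8, 13, 7, 35, 12, -3]
Pass 2: Select minimum -3 at index 5, swap -> [-8, -3, 7, 35, 12, 13]
Pass 3: Select minimum 7 at index 2, swap -> [-8, -3, 7, 35, 12, 13]
Pass 4: Select minimum 12 at index 4, swap -> [-8, -3, 7, 12, 35, 13]


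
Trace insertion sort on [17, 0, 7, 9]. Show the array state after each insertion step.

First element 17 is already 'sorted'
Insert 0: shifted 1 elements -> [0, 17, 7, 9]
Insert 7: shifted 1 elements -> [0, 7, 17, 9]
Insert 9: shifted 1 elements -> [0, 7, 9, 17]


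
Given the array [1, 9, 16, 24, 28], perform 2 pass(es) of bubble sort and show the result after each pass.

After pass 1: [1, 9, 16, 24, 28] (0 swaps)
After pass 2: [1, 9, 16, 24, 28] (0 swaps)
Total swaps: 0


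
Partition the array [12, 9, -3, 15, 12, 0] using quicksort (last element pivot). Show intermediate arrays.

Partition 1: pivot=0 at index 1 -> [-3, 0, 12, 15, 12, 9]
Partition 2: pivot=9 at index 2 -> [-3, 0, 9, 15, 12, 12]
Partition 3: pivot=12 at index 4 -> [-3, 0, 9, 12, 12, 15]


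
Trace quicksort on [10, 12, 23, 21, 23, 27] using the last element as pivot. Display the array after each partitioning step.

Partition 1: pivot=27 at index 5 -> [10, 12, 23, 21, 23, 27]
Partition 2: pivot=23 at index 4 -> [10, 12, 23, 21, 23, 27]
Partition 3: pivot=21 at index 2 -> [10, 12, 21, 23, 23, 27]
Partition 4: pivot=12 at index 1 -> [10, 12, 21, 23, 23, 27]


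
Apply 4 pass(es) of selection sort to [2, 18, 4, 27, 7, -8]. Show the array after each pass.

Pass 1: Select minimum -8 at index 5, swap -> [-8, 18, 4, 27, 7, 2]
Pass 2: Select minimum 2 at index 5, swap -> [-8, 2, 4, 27, 7, 18]
Pass 3: Select minimum 4 at index 2, swap -> [-8, 2, 4, 27, 7, 18]
Pass 4: Select minimum 7 at index 4, swap -> [-8, 2, 4, 7, 27, 18]


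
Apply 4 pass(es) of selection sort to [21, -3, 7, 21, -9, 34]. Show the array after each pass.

Pass 1: Select minimum -9 at index 4, swap -> [-9, -3, 7, 21, 21, 34]
Pass 2: Select minimum -3 at index 1, swap -> [-9, -3, 7, 21, 21, 34]
Pass 3: Select minimum 7 at index 2, swap -> [-9, -3, 7, 21, 21, 34]
Pass 4: Select minimum 21 at index 3, swap -> [-9, -3, 7, 21, 21, 34]


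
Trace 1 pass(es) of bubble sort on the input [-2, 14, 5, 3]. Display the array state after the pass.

After pass 1: [-2, 5, 3, 14] (2 swaps)
Total swaps: 2


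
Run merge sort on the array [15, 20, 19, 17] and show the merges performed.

Divide and conquer:
  Merge [15] + [20] -> [15, 20]
  Merge [19] + [17] -> [17, 19]
  Merge [15, 20] + [17, 19] -> [15, 17, 19, 20]


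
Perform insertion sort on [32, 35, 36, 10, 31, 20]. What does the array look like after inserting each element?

First element 32 is already 'sorted'
Insert 35: shifted 0 elements -> [32, 35, 36, 10, 31, 20]
Insert 36: shifted 0 elements -> [32, 35, 36, 10, 31, 20]
Insert 10: shifted 3 elements -> [10, 32, 35, 36, 31, 20]
Insert 31: shifted 3 elements -> [10, 31, 32, 35, 36, 20]
Insert 20: shifted 4 elements -> [10, 20, 31, 32, 35, 36]


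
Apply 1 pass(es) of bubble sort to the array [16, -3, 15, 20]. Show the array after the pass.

After pass 1: [-3, 15, 16, 20] (2 swaps)
Total swaps: 2


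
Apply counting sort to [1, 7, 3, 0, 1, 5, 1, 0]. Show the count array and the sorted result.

Count array: [2, 3, 0, 1, 0, 1, 0, 1]
(count[i] = number of elements equal to i)
Cumulative count: [2, 5, 5, 6, 6, 7, 7, 8]
Sorted: [0, 0, 1, 1, 1, 3, 5, 7]


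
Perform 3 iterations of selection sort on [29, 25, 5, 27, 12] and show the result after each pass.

Pass 1: Select minimum 5 at index 2, swap -> [5, 25, 29, 27, 12]
Pass 2: Select minimum 12 at index 4, swap -> [5, 12, 29, 27, 25]
Pass 3: Select minimum 25 at index 4, swap -> [5, 12, 25, 27, 29]


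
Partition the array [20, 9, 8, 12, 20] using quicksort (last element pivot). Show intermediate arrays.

Partition 1: pivot=20 at index 4 -> [20, 9, 8, 12, 20]
Partition 2: pivot=12 at index 2 -> [9, 8, 12, 20, 20]
Partition 3: pivot=8 at index 0 -> [8, 9, 12, 20, 20]


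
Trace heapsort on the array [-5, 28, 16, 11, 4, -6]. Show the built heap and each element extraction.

Build heap: [28, 11, 16, -5, 4, -6]
Extract 28: [16, 11, -6, -5, 4, 28]
Extract 16: [11, 4, -6, -5, 16, 28]
Extract 11: [4, -5, -6, 11, 16, 28]
Extract 4: [-5, -6, 4, 11, 16, 28]
Extract -5: [-6, -5, 4, 11, 16, 28]


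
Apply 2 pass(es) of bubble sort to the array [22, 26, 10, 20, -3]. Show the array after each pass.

After pass 1: [22, 10, 20, -3, 26] (3 swaps)
After pass 2: [10, 20, -3, 22, 26] (3 swaps)
Total swaps: 6


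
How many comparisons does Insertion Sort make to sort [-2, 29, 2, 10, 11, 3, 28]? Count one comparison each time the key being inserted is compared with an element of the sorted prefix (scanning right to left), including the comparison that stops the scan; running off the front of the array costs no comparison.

Insert 29: -2 <= 29 (stop) = 1 comparison(s) -> [-2, 29, 2, 10, 11, 3, 28]
Insert 2: 29 > 2 (shift), -2 <= 2 (stop) = 2 comparison(s) -> [-2, 2, 29, 10, 11, 3, 28]
Insert 10: 29 > 10 (shift), 2 <= 10 (stop) = 2 comparison(s) -> [-2, 2, 10, 29, 11, 3, 28]
Insert 11: 29 > 11 (shift), 10 <= 11 (stop) = 2 comparison(s) -> [-2, 2, 10, 11, 29, 3, 28]
Insert 3: 29 > 3 (shift), 11 > 3 (shift), 10 > 3 (shift), 2 <= 3 (stop) = 4 comparison(s) -> [-2, 2, 3, 10, 11, 29, 28]
Insert 28: 29 > 28 (shift), 11 <= 28 (stop) = 2 comparison(s) -> [-2, 2, 3, 10, 11, 28, 29]
Total comparisons: 1 + 2 + 2 + 2 + 4 + 2 = 13


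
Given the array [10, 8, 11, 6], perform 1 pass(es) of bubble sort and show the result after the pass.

After pass 1: [8, 10, 6, 11] (2 swaps)
Total swaps: 2


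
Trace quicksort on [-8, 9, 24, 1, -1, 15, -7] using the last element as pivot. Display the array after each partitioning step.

Partition 1: pivot=-7 at index 1 -> [-8, -7, 24, 1, -1, 15, 9]
Partition 2: pivot=9 at index 4 -> [-8, -7, 1, -1, 9, 15, 24]
Partition 3: pivot=-1 at index 2 -> [-8, -7, -1, 1, 9, 15, 24]
Partition 4: pivot=24 at index 6 -> [-8, -7, -1, 1, 9, 15, 24]


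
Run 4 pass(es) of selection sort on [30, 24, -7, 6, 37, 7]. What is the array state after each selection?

Pass 1: Select minimum -7 at index 2, swap -> [-7, 24, 30, 6, 37, 7]
Pass 2: Select minimum 6 at index 3, swap -> [-7, 6, 30, 24, 37, 7]
Pass 3: Select minimum 7 at index 5, swap -> [-7, 6, 7, 24, 37, 30]
Pass 4: Select minimum 24 at index 3, swap -> [-7, 6, 7, 24, 37, 30]


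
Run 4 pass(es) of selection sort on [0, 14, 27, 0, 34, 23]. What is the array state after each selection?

Pass 1: Select minimum 0 at index 0, swap -> [0, 14, 27, 0, 34, 23]
Pass 2: Select minimum 0 at index 3, swap -> [0, 0, 27, 14, 34, 23]
Pass 3: Select minimum 14 at index 3, swap -> [0, 0, 14, 27, 34, 23]
Pass 4: Select minimum 23 at index 5, swap -> [0, 0, 14, 23, 34, 27]


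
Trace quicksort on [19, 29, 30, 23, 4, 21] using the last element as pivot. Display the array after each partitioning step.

Partition 1: pivot=21 at index 2 -> [19, 4, 21, 23, 29, 30]
Partition 2: pivot=4 at index 0 -> [4, 19, 21, 23, 29, 30]
Partition 3: pivot=30 at index 5 -> [4, 19, 21, 23, 29, 30]
Partition 4: pivot=29 at index 4 -> [4, 19, 21, 23, 29, 30]


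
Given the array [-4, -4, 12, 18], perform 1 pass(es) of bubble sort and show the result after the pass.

After pass 1: [-4, -4, 12, 18] (0 swaps)
Total swaps: 0


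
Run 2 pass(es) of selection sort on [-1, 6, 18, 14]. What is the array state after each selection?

Pass 1: Select minimum -1 at index 0, swap -> [-1, 6, 18, 14]
Pass 2: Select minimum 6 at index 1, swap -> [-1, 6, 18, 14]


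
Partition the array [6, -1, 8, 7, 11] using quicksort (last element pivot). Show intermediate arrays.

Partition 1: pivot=11 at index 4 -> [6, -1, 8, 7, 11]
Partition 2: pivot=7 at index 2 -> [6, -1, 7, 8, 11]
Partition 3: pivot=-1 at index 0 -> [-1, 6, 7, 8, 11]


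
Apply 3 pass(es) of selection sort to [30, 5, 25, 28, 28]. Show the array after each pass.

Pass 1: Select minimum 5 at index 1, swap -> [5, 30, 25, 28, 28]
Pass 2: Select minimum 25 at index 2, swap -> [5, 25, 30, 28, 28]
Pass 3: Select minimum 28 at index 3, swap -> [5, 25, 28, 30, 28]


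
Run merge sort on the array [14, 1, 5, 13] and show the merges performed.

Divide and conquer:
  Merge [14] + [1] -> [1, 14]
  Merge [5] + [13] -> [5, 13]
  Merge [1, 14] + [5, 13] -> [1, 5, 13, 14]


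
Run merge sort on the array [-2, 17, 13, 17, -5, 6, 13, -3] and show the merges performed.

Divide and conquer:
  Merge [-2] + [17] -> [-2, 17]
  Merge [13] + [17] -> [13, 17]
  Merge [-2, 17] + [13, 17] -> [-2, 13, 17, 17]
  Merge [-5] + [6] -> [-5, 6]
  Merge [13] + [-3] -> [-3, 13]
  Merge [-5, 6] + [-3, 13] -> [-5, -3, 6, 13]
  Merge [-2, 13, 17, 17] + [-5, -3, 6, 13] -> [-5, -3, -2, 6, 13, 13, 17, 17]


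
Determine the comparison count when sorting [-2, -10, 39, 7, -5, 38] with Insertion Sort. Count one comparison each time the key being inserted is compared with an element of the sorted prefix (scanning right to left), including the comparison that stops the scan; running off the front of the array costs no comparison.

Insert -10: -2 > -10 (shift), reached front = 1 comparison(s) -> [-10, -2, 39, 7, -5, 38]
Insert 39: -2 <= 39 (stop) = 1 comparison(s) -> [-10, -2, 39, 7, -5, 38]
Insert 7: 39 > 7 (shift), -2 <= 7 (stop) = 2 comparison(s) -> [-10, -2, 7, 39, -5, 38]
Insert -5: 39 > -5 (shift), 7 > -5 (shift), -2 > -5 (shift), -10 <= -5 (stop) = 4 comparison(s) -> [-10, -5, -2, 7, 39, 38]
Insert 38: 39 > 38 (shift), 7 <= 38 (stop) = 2 comparison(s) -> [-10, -5, -2, 7, 38, 39]
Total comparisons: 1 + 1 + 2 + 4 + 2 = 10


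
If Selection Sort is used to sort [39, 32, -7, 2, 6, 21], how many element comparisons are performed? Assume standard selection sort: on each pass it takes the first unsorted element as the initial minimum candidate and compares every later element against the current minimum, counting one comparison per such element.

Pass 1: scan indices 1..5 for the minimum = 5 comparison(s); min is -7, place at index 0 -> [-7, 32, 39, 2, 6, 21]
Pass 2: scan indices 2..5 for the minimum = 4 comparison(s); min is 2, place at index 1 -> [-7, 2, 39, 32, 6, 21]
Pass 3: scan indices 3..5 for the minimum = 3 comparison(s); min is 6, place at index 2 -> [-7, 2, 6, 32, 39, 21]
Pass 4: scan indices 4..5 for the minimum = 2 comparison(s); min is 21, place at index 3 -> [-7, 2, 6, 21, 39, 32]
Pass 5: scan indices 5..5 for the minimum = 1 comparison(s); min is 32, place at index 4 -> [-7, 2, 6, 21, 32, 39]
Selection sort always scans the whole unsorted suffix, so the count is (n-1) + (n-2) + ... + 1 = n(n-1)/2 = 6*5/2 = 15 regardless of the input order.
Total comparisons: 5 + 4 + 3 + 2 + 1 = 15


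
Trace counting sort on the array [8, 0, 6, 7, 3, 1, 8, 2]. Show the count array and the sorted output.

Count array: [1, 1, 1, 1, 0, 0, 1, 1, 2]
(count[i] = number of elements equal to i)
Cumulative count: [1, 2, 3, 4, 4, 4, 5, 6, 8]
Sorted: [0, 1, 2, 3, 6, 7, 8, 8]


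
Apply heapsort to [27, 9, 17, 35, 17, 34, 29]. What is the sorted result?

Build heap: [35, 27, 34, 9, 17, 17, 29]
Extract 35: [34, 27, 29, 9, 17, 17, 35]
Extract 34: [29, 27, 17, 9, 17, 34, 35]
Extract 29: [27, 17, 17, 9, 29, 34, 35]
Extract 27: [17, 9, 17, 27, 29, 34, 35]
Extract 17: [17, 9, 17, 27, 29, 34, 35]
Extract 17: [9, 17, 17, 27, 29, 34, 35]


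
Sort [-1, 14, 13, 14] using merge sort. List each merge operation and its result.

Divide and conquer:
  Merge [-1] + [14] -> [-1, 14]
  Merge [13] + [14] -> [13, 14]
  Merge [-1, 14] + [13, 14] -> [-1, 13, 14, 14]


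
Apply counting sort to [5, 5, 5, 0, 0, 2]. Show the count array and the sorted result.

Count array: [2, 0, 1, 0, 0, 3]
(count[i] = number of elements equal to i)
Cumulative count: [2, 2, 3, 3, 3, 6]
Sorted: [0, 0, 2, 5, 5, 5]


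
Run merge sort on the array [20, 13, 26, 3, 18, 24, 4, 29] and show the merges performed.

Divide and conquer:
  Merge [20] + [13] -> [13, 20]
  Merge [26] + [3] -> [3, 26]
  Merge [13, 20] + [3, 26] -> [3, 13, 20, 26]
  Merge [18] + [24] -> [18, 24]
  Merge [4] + [29] -> [4, 29]
  Merge [18, 24] + [4, 29] -> [4, 18, 24, 29]
  Merge [3, 13, 20, 26] + [4, 18, 24, 29] -> [3, 4, 13, 18, 20, 24, 26, 29]


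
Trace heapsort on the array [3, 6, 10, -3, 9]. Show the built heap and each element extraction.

Build heap: [10, 9, 3, -3, 6]
Extract 10: [9, 6, 3, -3, 10]
Extract 9: [6, -3, 3, 9, 10]
Extract 6: [3, -3, 6, 9, 10]
Extract 3: [-3, 3, 6, 9, 10]


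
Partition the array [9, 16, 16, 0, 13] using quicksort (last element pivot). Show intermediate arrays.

Partition 1: pivot=13 at index 2 -> [9, 0, 13, 16, 16]
Partition 2: pivot=0 at index 0 -> [0, 9, 13, 16, 16]
Partition 3: pivot=16 at index 4 -> [0, 9, 13, 16, 16]


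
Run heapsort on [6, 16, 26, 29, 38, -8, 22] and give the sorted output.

Build heap: [38, 29, 26, 6, 16, -8, 22]
Extract 38: [29, 22, 26, 6, 16, -8, 38]
Extract 29: [26, 22, -8, 6, 16, 29, 38]
Extract 26: [22, 16, -8, 6, 26, 29, 38]
Extract 22: [16, 6, -8, 22, 26, 29, 38]
Extract 16: [6, -8, 16, 22, 26, 29, 38]
Extract 6: [-8, 6, 16, 22, 26, 29, 38]


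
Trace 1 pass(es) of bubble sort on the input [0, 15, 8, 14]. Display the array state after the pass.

After pass 1: [0, 8, 14, 15] (2 swaps)
Total swaps: 2


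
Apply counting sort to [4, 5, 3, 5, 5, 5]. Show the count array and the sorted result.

Count array: [0, 0, 0, 1, 1, 4]
(count[i] = number of elements equal to i)
Cumulative count: [0, 0, 0, 1, 2, 6]
Sorted: [3, 4, 5, 5, 5, 5]


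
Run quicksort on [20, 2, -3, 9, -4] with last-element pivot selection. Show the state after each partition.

Partition 1: pivot=-4 at index 0 -> [-4, 2, -3, 9, 20]
Partition 2: pivot=20 at index 4 -> [-4, 2, -3, 9, 20]
Partition 3: pivot=9 at index 3 -> [-4, 2, -3, 9, 20]
Partition 4: pivot=-3 at index 1 -> [-4, -3, 2, 9, 20]


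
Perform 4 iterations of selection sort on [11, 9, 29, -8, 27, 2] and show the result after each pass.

Pass 1: Select minimum -8 at index 3, swap -> [-8, 9, 29, 11, 27, 2]
Pass 2: Select minimum 2 at index 5, swap -> [-8, 2, 29, 11, 27, 9]
Pass 3: Select minimum 9 at index 5, swap -> [-8, 2, 9, 11, 27, 29]
Pass 4: Select minimum 11 at index 3, swap -> [-8, 2, 9, 11, 27, 29]


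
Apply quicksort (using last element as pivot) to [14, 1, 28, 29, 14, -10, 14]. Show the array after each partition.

Partition 1: pivot=14 at index 4 -> [14, 1, 14, -10, 14, 29, 28]
Partition 2: pivot=-10 at index 0 -> [-10, 1, 14, 14, 14, 29, 28]
Partition 3: pivot=14 at index 3 -> [-10, 1, 14, 14, 14, 29, 28]
Partition 4: pivot=14 at index 2 -> [-10, 1, 14, 14, 14, 29, 28]
Partition 5: pivot=28 at index 5 -> [-10, 1, 14, 14, 14, 28, 29]


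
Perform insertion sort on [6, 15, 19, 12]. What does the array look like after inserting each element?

First element 6 is already 'sorted'
Insert 15: shifted 0 elements -> [6, 15, 19, 12]
Insert 19: shifted 0 elements -> [6, 15, 19, 12]
Insert 12: shifted 2 elements -> [6, 12, 15, 19]


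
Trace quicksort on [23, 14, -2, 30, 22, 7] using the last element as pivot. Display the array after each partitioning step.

Partition 1: pivot=7 at index 1 -> [-2, 7, 23, 30, 22, 14]
Partition 2: pivot=14 at index 2 -> [-2, 7, 14, 30, 22, 23]
Partition 3: pivot=23 at index 4 -> [-2, 7, 14, 22, 23, 30]


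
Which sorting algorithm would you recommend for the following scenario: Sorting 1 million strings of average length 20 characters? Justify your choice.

Best choice: MSD radix sort or Mergesort
Reason: MSD radix sort is a non-comparison sort that buckets the strings by successive character positions, running in time proportional to the total number of characters examined rather than O(n log n) string comparisons; mergesort is a stable O(n log n)-comparison alternative that works for arbitrary variable-length keys


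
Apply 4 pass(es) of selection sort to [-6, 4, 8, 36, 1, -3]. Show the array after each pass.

Pass 1: Select minimum -6 at index 0, swap -> [-6, 4, 8, 36, 1, -3]
Pass 2: Select minimum -3 at index 5, swap -> [-6, -3, 8, 36, 1, 4]
Pass 3: Select minimum 1 at index 4, swap -> [-6, -3, 1, 36, 8, 4]
Pass 4: Select minimum 4 at index 5, swap -> [-6, -3, 1, 4, 8, 36]


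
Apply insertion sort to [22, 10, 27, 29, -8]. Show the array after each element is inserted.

First element 22 is already 'sorted'
Insert 10: shifted 1 elements -> [10, 22, 27, 29, -8]
Insert 27: shifted 0 elements -> [10, 22, 27, 29, -8]
Insert 29: shifted 0 elements -> [10, 22, 27, 29, -8]
Insert -8: shifted 4 elements -> [-8, 10, 22, 27, 29]


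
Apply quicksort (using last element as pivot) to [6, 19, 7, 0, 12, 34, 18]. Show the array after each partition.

Partition 1: pivot=18 at index 4 -> [6, 7, 0, 12, 18, 34, 19]
Partition 2: pivot=12 at index 3 -> [6, 7, 0, 12, 18, 34, 19]
Partition 3: pivot=0 at index 0 -> [0, 7, 6, 12, 18, 34, 19]
Partition 4: pivot=6 at index 1 -> [0, 6, 7, 12, 18, 34, 19]
Partition 5: pivot=19 at index 5 -> [0, 6, 7, 12, 18, 19, 34]


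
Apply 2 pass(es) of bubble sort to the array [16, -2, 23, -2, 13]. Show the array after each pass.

After pass 1: [-2, 16, -2, 13, 23] (3 swaps)
After pass 2: [-2, -2, 13, 16, 23] (2 swaps)
Total swaps: 5


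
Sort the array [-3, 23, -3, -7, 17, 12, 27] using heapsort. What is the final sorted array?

Build heap: [27, 23, 12, -7, 17, -3, -3]
Extract 27: [23, 17, 12, -7, -3, -3, 27]
Extract 23: [17, -3, 12, -7, -3, 23, 27]
Extract 17: [12, -3, -3, -7, 17, 23, 27]
Extract 12: [-3, -7, -3, 12, 17, 23, 27]
Extract -3: [-3, -7, -3, 12, 17, 23, 27]
Extract -3: [-7, -3, -3, 12, 17, 23, 27]


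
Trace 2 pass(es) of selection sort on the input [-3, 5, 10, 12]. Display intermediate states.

Pass 1: Select minimum -3 at index 0, swap -> [-3, 5, 10, 12]
Pass 2: Select minimum 5 at index 1, swap -> [-3, 5, 10, 12]


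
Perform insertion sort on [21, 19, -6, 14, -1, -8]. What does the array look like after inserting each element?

First element 21 is already 'sorted'
Insert 19: shifted 1 elements -> [19, 21, -6, 14, -1, -8]
Insert -6: shifted 2 elements -> [-6, 19, 21, 14, -1, -8]
Insert 14: shifted 2 elements -> [-6, 14, 19, 21, -1, -8]
Insert -1: shifted 3 elements -> [-6, -1, 14, 19, 21, -8]
Insert -8: shifted 5 elements -> [-8, -6, -1, 14, 19, 21]


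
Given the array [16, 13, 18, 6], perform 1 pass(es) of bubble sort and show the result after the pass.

After pass 1: [13, 16, 6, 18] (2 swaps)
Total swaps: 2


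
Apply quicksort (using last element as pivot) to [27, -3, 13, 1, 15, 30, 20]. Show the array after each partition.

Partition 1: pivot=20 at index 4 -> [-3, 13, 1, 15, 20, 30, 27]
Partition 2: pivot=15 at index 3 -> [-3, 13, 1, 15, 20, 30, 27]
Partition 3: pivot=1 at index 1 -> [-3, 1, 13, 15, 20, 30, 27]
Partition 4: pivot=27 at index 5 -> [-3, 1, 13, 15, 20, 27, 30]


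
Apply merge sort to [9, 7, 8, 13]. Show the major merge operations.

Divide and conquer:
  Merge [9] + [7] -> [7, 9]
  Merge [8] + [13] -> [8, 13]
  Merge [7, 9] + [8, 13] -> [7, 8, 9, 13]


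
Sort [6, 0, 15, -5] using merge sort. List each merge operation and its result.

Divide and conquer:
  Merge [6] + [0] -> [0, 6]
  Merge [15] + [-5] -> [-5, 15]
  Merge [0, 6] + [-5, 15] -> [-5, 0, 6, 15]


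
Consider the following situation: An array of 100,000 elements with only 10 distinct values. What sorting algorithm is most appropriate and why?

Best choice: 3-way quicksort or Counting sort
Reason: 3-way (Dutch national flag) partitioning groups every copy of the pivot together, so with only d=10 distinct keys quicksort finishes in O(n log d) expected time, which is effectively linear; counting sort runs in O(n + k) where k is the size of the key range (not the number of distinct values), so it is linear when the 10 values are integers drawn from a small known range


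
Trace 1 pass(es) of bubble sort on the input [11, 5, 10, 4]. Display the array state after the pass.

After pass 1: [5, 10, 4, 11] (3 swaps)
Total swaps: 3


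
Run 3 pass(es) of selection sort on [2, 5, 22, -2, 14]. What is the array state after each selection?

Pass 1: Select minimum -2 at index 3, swap -> [-2, 5, 22, 2, 14]
Pass 2: Select minimum 2 at index 3, swap -> [-2, 2, 22, 5, 14]
Pass 3: Select minimum 5 at index 3, swap -> [-2, 2, 5, 22, 14]


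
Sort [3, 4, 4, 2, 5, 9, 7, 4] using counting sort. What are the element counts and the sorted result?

Count array: [0, 0, 1, 1, 3, 1, 0, 1, 0, 1]
(count[i] = number of elements equal to i)
Cumulative count: [0, 0, 1, 2, 5, 6, 6, 7, 7, 8]
Sorted: [2, 3, 4, 4, 4, 5, 7, 9]


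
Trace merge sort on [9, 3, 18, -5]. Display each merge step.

Divide and conquer:
  Merge [9] + [3] -> [3, 9]
  Merge [18] + [-5] -> [-5, 18]
  Merge [3, 9] + [-5, 18] -> [-5, 3, 9, 18]


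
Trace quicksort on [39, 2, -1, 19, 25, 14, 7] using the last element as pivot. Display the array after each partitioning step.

Partition 1: pivot=7 at index 2 -> [2, -1, 7, 19, 25, 14, 39]
Partition 2: pivot=-1 at index 0 -> [-1, 2, 7, 19, 25, 14, 39]
Partition 3: pivot=39 at index 6 -> [-1, 2, 7, 19, 25, 14, 39]
Partition 4: pivot=14 at index 3 -> [-1, 2, 7, 14, 25, 19, 39]
Partition 5: pivot=19 at index 4 -> [-1, 2, 7, 14, 19, 25, 39]


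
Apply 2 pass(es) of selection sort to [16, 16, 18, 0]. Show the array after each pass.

Pass 1: Select minimum 0 at index 3, swap -> [0, 16, 18, 16]
Pass 2: Select minimum 16 at index 1, swap -> [0, 16, 18, 16]


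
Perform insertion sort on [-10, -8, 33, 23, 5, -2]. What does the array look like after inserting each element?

First element -10 is already 'sorted'
Insert -8: shifted 0 elements -> [-10, -8, 33, 23, 5, -2]
Insert 33: shifted 0 elements -> [-10, -8, 33, 23, 5, -2]
Insert 23: shifted 1 elements -> [-10, -8, 23, 33, 5, -2]
Insert 5: shifted 2 elements -> [-10, -8, 5, 23, 33, -2]
Insert -2: shifted 3 elements -> [-10, -8, -2, 5, 23, 33]


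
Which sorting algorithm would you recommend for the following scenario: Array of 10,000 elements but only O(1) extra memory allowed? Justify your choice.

Best choice: Heapsort
Reason: Heapsort rearranges the array in place using O(1) auxiliary space and still guarantees O(n log n) time; quicksort partitions in place but needs Theta(log n) stack space for recursion (O(n) in the worst case), and mergesort requires O(n) auxiliary space


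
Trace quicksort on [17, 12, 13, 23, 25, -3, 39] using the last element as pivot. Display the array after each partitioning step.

Partition 1: pivot=39 at index 6 -> [17, 12, 13, 23, 25, -3, 39]
Partition 2: pivot=-3 at index 0 -> [-3, 12, 13, 23, 25, 17, 39]
Partition 3: pivot=17 at index 3 -> [-3, 12, 13, 17, 25, 23, 39]
Partition 4: pivot=13 at index 2 -> [-3, 12, 13, 17, 25, 23, 39]
Partition 5: pivot=23 at index 4 -> [-3, 12, 13, 17, 23, 25, 39]


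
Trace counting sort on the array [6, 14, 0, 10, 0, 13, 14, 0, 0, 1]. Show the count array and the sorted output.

Count array: [4, 1, 0, 0, 0, 0, 1, 0, 0, 0, 1, 0, 0, 1, 2]
(count[i] = number of elements equal to i)
Cumulative count: [4, 5, 5, 5, 5, 5, 6, 6, 6, 6, 7, 7, 7, 8, 10]
Sorted: [0, 0, 0, 0, 1, 6, 10, 13, 14, 14]


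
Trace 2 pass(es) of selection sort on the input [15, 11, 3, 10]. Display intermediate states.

Pass 1: Select minimum 3 at index 2, swap -> [3, 11, 15, 10]
Pass 2: Select minimum 10 at index 3, swap -> [3, 10, 15, 11]


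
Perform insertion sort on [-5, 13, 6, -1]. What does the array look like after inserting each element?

First element -5 is already 'sorted'
Insert 13: shifted 0 elements -> [-5, 13, 6, -1]
Insert 6: shifted 1 elements -> [-5, 6, 13, -1]
Insert -1: shifted 2 elements -> [-5, -1, 6, 13]


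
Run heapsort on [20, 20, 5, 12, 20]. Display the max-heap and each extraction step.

Build heap: [20, 20, 5, 12, 20]
Extract 20: [20, 20, 5, 12, 20]
Extract 20: [20, 12, 5, 20, 20]
Extract 20: [12, 5, 20, 20, 20]
Extract 12: [5, 12, 20, 20, 20]


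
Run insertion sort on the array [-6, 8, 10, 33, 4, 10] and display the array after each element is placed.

First element -6 is already 'sorted'
Insert 8: shifted 0 elements -> [-6, 8, 10, 33, 4, 10]
Insert 10: shifted 0 elements -> [-6, 8, 10, 33, 4, 10]
Insert 33: shifted 0 elements -> [-6, 8, 10, 33, 4, 10]
Insert 4: shifted 3 elements -> [-6, 4, 8, 10, 33, 10]
Insert 10: shifted 1 elements -> [-6, 4, 8, 10, 10, 33]


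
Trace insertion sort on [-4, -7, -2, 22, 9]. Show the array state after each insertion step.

First element -4 is already 'sorted'
Insert -7: shifted 1 elements -> [-7, -4, -2, 22, 9]
Insert -2: shifted 0 elements -> [-7, -4, -2, 22, 9]
Insert 22: shifted 0 elements -> [-7, -4, -2, 22, 9]
Insert 9: shifted 1 elements -> [-7, -4, -2, 9, 22]


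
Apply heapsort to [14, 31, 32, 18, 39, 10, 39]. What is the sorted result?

Build heap: [39, 31, 39, 18, 14, 10, 32]
Extract 39: [39, 31, 32, 18, 14, 10, 39]
Extract 39: [32, 31, 10, 18, 14, 39, 39]
Extract 32: [31, 18, 10, 14, 32, 39, 39]
Extract 31: [18, 14, 10, 31, 32, 39, 39]
Extract 18: [14, 10, 18, 31, 32, 39, 39]
Extract 14: [10, 14, 18, 31, 32, 39, 39]


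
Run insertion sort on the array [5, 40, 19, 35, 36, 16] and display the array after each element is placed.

First element 5 is already 'sorted'
Insert 40: shifted 0 elements -> [5, 40, 19, 35, 36, 16]
Insert 19: shifted 1 elements -> [5, 19, 40, 35, 36, 16]
Insert 35: shifted 1 elements -> [5, 19, 35, 40, 36, 16]
Insert 36: shifted 1 elements -> [5, 19, 35, 36, 40, 16]
Insert 16: shifted 4 elements -> [5, 16, 19, 35, 36, 40]


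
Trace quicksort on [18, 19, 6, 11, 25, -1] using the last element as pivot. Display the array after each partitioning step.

Partition 1: pivot=-1 at index 0 -> [-1, 19, 6, 11, 25, 18]
Partition 2: pivot=18 at index 3 -> [-1, 6, 11, 18, 25, 19]
Partition 3: pivot=11 at index 2 -> [-1, 6, 11, 18, 25, 19]
Partition 4: pivot=19 at index 4 -> [-1, 6, 11, 18, 19, 25]


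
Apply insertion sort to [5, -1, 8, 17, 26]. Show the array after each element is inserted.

First element 5 is already 'sorted'
Insert -1: shifted 1 elements -> [-1, 5, 8, 17, 26]
Insert 8: shifted 0 elements -> [-1, 5, 8, 17, 26]
Insert 17: shifted 0 elements -> [-1, 5, 8, 17, 26]
Insert 26: shifted 0 elements -> [-1, 5, 8, 17, 26]


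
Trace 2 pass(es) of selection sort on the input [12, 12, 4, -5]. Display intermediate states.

Pass 1: Select minimum -5 at index 3, swap -> [-5, 12, 4, 12]
Pass 2: Select minimum 4 at index 2, swap -> [-5, 4, 12, 12]


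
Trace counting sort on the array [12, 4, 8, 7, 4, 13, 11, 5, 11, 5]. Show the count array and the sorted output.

Count array: [0, 0, 0, 0, 2, 2, 0, 1, 1, 0, 0, 2, 1, 1]
(count[i] = number of elements equal to i)
Cumulative count: [0, 0, 0, 0, 2, 4, 4, 5, 6, 6, 6, 8, 9, 10]
Sorted: [4, 4, 5, 5, 7, 8, 11, 11, 12, 13]


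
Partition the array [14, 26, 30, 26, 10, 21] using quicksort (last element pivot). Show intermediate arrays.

Partition 1: pivot=21 at index 2 -> [14, 10, 21, 26, 26, 30]
Partition 2: pivot=10 at index 0 -> [10, 14, 21, 26, 26, 30]
Partition 3: pivot=30 at index 5 -> [10, 14, 21, 26, 26, 30]
Partition 4: pivot=26 at index 4 -> [10, 14, 21, 26, 26, 30]


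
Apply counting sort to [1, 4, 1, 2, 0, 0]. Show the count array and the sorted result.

Count array: [2, 2, 1, 0, 1]
(count[i] = number of elements equal to i)
Cumulative count: [2, 4, 5, 5, 6]
Sorted: [0, 0, 1, 1, 2, 4]


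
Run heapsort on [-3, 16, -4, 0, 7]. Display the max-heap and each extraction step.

Build heap: [16, 7, -4, 0, -3]
Extract 16: [7, 0, -4, -3, 16]
Extract 7: [0, -3, -4, 7, 16]
Extract 0: [-3, -4, 0, 7, 16]
Extract -3: [-4, -3, 0, 7, 16]


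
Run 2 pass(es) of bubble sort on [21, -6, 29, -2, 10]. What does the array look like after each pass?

After pass 1: [-6, 21, -2, 10, 29] (3 swaps)
After pass 2: [-6, -2, 10, 21, 29] (2 swaps)
Total swaps: 5


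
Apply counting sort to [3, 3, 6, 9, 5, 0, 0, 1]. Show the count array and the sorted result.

Count array: [2, 1, 0, 2, 0, 1, 1, 0, 0, 1]
(count[i] = number of elements equal to i)
Cumulative count: [2, 3, 3, 5, 5, 6, 7, 7, 7, 8]
Sorted: [0, 0, 1, 3, 3, 5, 6, 9]


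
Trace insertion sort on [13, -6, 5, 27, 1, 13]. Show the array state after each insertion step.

First element 13 is already 'sorted'
Insert -6: shifted 1 elements -> [-6, 13, 5, 27, 1, 13]
Insert 5: shifted 1 elements -> [-6, 5, 13, 27, 1, 13]
Insert 27: shifted 0 elements -> [-6, 5, 13, 27, 1, 13]
Insert 1: shifted 3 elements -> [-6, 1, 5, 13, 27, 13]
Insert 13: shifted 1 elements -> [-6, 1, 5, 13, 13, 27]


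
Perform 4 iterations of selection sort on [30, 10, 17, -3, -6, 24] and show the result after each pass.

Pass 1: Select minimum -6 at index 4, swap -> [-6, 10, 17, -3, 30, 24]
Pass 2: Select minimum -3 at index 3, swap -> [-6, -3, 17, 10, 30, 24]
Pass 3: Select minimum 10 at index 3, swap -> [-6, -3, 10, 17, 30, 24]
Pass 4: Select minimum 17 at index 3, swap -> [-6, -3, 10, 17, 30, 24]


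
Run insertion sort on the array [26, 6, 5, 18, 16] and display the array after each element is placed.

First element 26 is already 'sorted'
Insert 6: shifted 1 elements -> [6, 26, 5, 18, 16]
Insert 5: shifted 2 elements -> [5, 6, 26, 18, 16]
Insert 18: shifted 1 elements -> [5, 6, 18, 26, 16]
Insert 16: shifted 2 elements -> [5, 6, 16, 18, 26]


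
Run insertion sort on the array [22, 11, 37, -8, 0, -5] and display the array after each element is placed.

First element 22 is already 'sorted'
Insert 11: shifted 1 elements -> [11, 22, 37, -8, 0, -5]
Insert 37: shifted 0 elements -> [11, 22, 37, -8, 0, -5]
Insert -8: shifted 3 elements -> [-8, 11, 22, 37, 0, -5]
Insert 0: shifted 3 elements -> [-8, 0, 11, 22, 37, -5]
Insert -5: shifted 4 elements -> [-8, -5, 0, 11, 22, 37]


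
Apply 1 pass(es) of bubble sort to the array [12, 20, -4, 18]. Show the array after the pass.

After pass 1: [12, -4, 18, 20] (2 swaps)
Total swaps: 2


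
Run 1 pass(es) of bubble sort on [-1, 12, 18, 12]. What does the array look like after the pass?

After pass 1: [-1, 12, 12, 18] (1 swaps)
Total swaps: 1


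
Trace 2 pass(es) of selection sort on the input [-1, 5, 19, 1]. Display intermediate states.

Pass 1: Select minimum -1 at index 0, swap -> [-1, 5, 19, 1]
Pass 2: Select minimum 1 at index 3, swap -> [-1, 1, 19, 5]


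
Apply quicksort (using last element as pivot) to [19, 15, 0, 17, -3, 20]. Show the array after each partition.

Partition 1: pivot=20 at index 5 -> [19, 15, 0, 17, -3, 20]
Partition 2: pivot=-3 at index 0 -> [-3, 15, 0, 17, 19, 20]
Partition 3: pivot=19 at index 4 -> [-3, 15, 0, 17, 19, 20]
Partition 4: pivot=17 at index 3 -> [-3, 15, 0, 17, 19, 20]
Partition 5: pivot=0 at index 1 -> [-3, 0, 15, 17, 19, 20]


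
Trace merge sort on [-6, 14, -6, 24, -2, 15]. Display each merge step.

Divide and conquer:
  Merge [14] + [-6] -> [-6, 14]
  Merge [-6] + [-6, 14] -> [-6, -6, 14]
  Merge [-2] + [15] -> [-2, 15]
  Merge [24] + [-2, 15] -> [-2, 15, 24]
  Merge [-6, -6, 14] + [-2, 15, 24] -> [-6, -6, -2, 14, 15, 24]


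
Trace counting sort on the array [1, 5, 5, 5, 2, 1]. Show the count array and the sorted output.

Count array: [0, 2, 1, 0, 0, 3]
(count[i] = number of elements equal to i)
Cumulative count: [0, 2, 3, 3, 3, 6]
Sorted: [1, 1, 2, 5, 5, 5]


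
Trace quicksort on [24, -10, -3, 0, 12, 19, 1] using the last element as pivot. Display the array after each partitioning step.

Partition 1: pivot=1 at index 3 -> [-10, -3, 0, 1, 12, 19, 24]
Partition 2: pivot=0 at index 2 -> [-10, -3, 0, 1, 12, 19, 24]
Partition 3: pivot=-3 at index 1 -> [-10, -3, 0, 1, 12, 19, 24]
Partition 4: pivot=24 at index 6 -> [-10, -3, 0, 1, 12, 19, 24]
Partition 5: pivot=19 at index 5 -> [-10, -3, 0, 1, 12, 19, 24]
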